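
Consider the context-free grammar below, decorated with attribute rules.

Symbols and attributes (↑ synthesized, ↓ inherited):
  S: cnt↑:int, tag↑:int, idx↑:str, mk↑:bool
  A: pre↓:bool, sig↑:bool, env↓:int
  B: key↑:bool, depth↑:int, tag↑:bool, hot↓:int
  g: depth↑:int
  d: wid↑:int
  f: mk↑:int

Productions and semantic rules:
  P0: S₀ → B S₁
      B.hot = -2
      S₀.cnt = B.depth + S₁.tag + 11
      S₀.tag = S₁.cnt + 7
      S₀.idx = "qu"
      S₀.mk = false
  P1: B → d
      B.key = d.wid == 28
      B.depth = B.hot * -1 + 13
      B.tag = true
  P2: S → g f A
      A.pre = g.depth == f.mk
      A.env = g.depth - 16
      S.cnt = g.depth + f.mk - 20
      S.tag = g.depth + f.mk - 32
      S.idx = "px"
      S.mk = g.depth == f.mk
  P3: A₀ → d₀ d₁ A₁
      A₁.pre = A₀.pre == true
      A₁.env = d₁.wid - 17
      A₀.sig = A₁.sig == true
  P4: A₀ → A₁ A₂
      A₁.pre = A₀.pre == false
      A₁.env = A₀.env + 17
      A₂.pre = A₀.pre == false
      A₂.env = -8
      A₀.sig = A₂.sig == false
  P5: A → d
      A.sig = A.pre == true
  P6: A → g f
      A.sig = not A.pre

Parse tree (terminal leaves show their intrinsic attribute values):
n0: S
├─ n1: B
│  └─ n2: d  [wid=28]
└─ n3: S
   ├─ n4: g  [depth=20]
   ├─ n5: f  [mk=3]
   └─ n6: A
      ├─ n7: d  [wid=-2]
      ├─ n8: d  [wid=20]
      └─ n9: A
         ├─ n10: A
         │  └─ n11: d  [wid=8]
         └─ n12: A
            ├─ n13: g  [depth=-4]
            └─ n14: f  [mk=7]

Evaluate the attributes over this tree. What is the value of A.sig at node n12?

1. n1.hot = -2  [-2]
2. n2.wid = 28  [terminal]
3. n1.key = true  [d.wid == 28]
4. n1.depth = 15  [B.hot * -1 + 13]
5. n1.tag = true  [true]
6. n4.depth = 20  [terminal]
7. n5.mk = 3  [terminal]
8. n6.pre = false  [g.depth == f.mk]
9. n6.env = 4  [g.depth - 16]
10. n7.wid = -2  [terminal]
11. n8.wid = 20  [terminal]
12. n9.pre = false  [A₀.pre == true]
13. n9.env = 3  [d₁.wid - 17]
14. n10.pre = true  [A₀.pre == false]
15. n10.env = 20  [A₀.env + 17]
16. n11.wid = 8  [terminal]
17. n10.sig = true  [A.pre == true]
18. n12.pre = true  [A₀.pre == false]
19. n12.env = -8  [-8]
20. n13.depth = -4  [terminal]
21. n14.mk = 7  [terminal]
22. n12.sig = false  [not A.pre]
23. n9.sig = true  [A₂.sig == false]
24. n6.sig = true  [A₁.sig == true]
25. n3.cnt = 3  [g.depth + f.mk - 20]
26. n3.tag = -9  [g.depth + f.mk - 32]
27. n3.idx = "px"  ["px"]
28. n3.mk = false  [g.depth == f.mk]
29. n0.cnt = 17  [B.depth + S₁.tag + 11]
30. n0.tag = 10  [S₁.cnt + 7]
31. n0.idx = "qu"  ["qu"]
32. n0.mk = false  [false]

false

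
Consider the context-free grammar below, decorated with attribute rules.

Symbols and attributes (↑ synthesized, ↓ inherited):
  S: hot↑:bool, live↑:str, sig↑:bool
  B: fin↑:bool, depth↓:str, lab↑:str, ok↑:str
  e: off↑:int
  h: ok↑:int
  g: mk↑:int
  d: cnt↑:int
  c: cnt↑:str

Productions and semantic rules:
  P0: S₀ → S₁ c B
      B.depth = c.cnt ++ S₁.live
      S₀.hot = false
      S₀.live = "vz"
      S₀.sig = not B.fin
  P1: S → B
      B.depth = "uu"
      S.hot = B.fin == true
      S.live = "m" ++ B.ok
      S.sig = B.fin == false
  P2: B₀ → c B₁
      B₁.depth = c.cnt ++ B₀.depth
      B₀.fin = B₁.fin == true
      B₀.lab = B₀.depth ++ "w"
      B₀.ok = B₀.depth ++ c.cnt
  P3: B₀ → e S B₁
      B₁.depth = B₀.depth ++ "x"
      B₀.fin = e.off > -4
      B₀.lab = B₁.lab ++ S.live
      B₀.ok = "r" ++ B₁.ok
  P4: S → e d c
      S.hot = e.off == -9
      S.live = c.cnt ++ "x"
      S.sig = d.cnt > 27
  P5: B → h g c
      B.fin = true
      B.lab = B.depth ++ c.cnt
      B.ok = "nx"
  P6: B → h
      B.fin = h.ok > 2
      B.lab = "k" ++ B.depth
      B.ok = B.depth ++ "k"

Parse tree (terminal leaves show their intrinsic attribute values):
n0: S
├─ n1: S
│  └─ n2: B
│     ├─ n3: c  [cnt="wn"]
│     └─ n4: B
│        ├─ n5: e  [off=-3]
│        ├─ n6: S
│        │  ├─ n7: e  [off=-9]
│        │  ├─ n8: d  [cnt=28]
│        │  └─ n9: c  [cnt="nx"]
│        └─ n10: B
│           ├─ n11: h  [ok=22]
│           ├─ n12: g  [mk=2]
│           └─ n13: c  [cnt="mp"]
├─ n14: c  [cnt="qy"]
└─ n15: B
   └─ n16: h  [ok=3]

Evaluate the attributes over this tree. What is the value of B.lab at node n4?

1. n2.depth = "uu"  ["uu"]
2. n3.cnt = "wn"  [terminal]
3. n4.depth = "wnuu"  [c.cnt ++ B₀.depth]
4. n5.off = -3  [terminal]
5. n7.off = -9  [terminal]
6. n8.cnt = 28  [terminal]
7. n9.cnt = "nx"  [terminal]
8. n6.hot = true  [e.off == -9]
9. n6.live = "nxx"  [c.cnt ++ "x"]
10. n6.sig = true  [d.cnt > 27]
11. n10.depth = "wnuux"  [B₀.depth ++ "x"]
12. n11.ok = 22  [terminal]
13. n12.mk = 2  [terminal]
14. n13.cnt = "mp"  [terminal]
15. n10.fin = true  [true]
16. n10.lab = "wnuuxmp"  [B.depth ++ c.cnt]
17. n10.ok = "nx"  ["nx"]
18. n4.fin = true  [e.off > -4]
19. n4.lab = "wnuuxmpnxx"  [B₁.lab ++ S.live]
20. n4.ok = "rnx"  ["r" ++ B₁.ok]
21. n2.fin = true  [B₁.fin == true]
22. n2.lab = "uuw"  [B₀.depth ++ "w"]
23. n2.ok = "uuwn"  [B₀.depth ++ c.cnt]
24. n1.hot = true  [B.fin == true]
25. n1.live = "muuwn"  ["m" ++ B.ok]
26. n1.sig = false  [B.fin == false]
27. n14.cnt = "qy"  [terminal]
28. n15.depth = "qymuuwn"  [c.cnt ++ S₁.live]
29. n16.ok = 3  [terminal]
30. n15.fin = true  [h.ok > 2]
31. n15.lab = "kqymuuwn"  ["k" ++ B.depth]
32. n15.ok = "qymuuwnk"  [B.depth ++ "k"]
33. n0.hot = false  [false]
34. n0.live = "vz"  ["vz"]
35. n0.sig = false  [not B.fin]

"wnuuxmpnxx"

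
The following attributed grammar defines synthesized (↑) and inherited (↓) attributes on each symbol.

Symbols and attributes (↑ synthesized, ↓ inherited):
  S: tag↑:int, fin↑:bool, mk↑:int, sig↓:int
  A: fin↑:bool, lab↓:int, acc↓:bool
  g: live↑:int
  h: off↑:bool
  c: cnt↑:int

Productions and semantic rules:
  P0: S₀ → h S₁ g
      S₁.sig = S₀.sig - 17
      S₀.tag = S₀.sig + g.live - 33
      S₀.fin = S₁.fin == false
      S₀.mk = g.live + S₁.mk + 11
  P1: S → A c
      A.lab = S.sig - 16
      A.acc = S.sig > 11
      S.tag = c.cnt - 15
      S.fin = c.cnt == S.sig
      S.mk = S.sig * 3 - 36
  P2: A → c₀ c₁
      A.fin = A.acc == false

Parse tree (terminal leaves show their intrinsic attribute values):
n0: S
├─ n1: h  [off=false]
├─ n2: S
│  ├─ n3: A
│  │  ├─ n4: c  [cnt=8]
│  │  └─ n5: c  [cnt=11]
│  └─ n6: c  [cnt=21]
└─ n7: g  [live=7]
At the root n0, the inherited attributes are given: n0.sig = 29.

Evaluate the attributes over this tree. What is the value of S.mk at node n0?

18

1. n0.sig = 29  [given at root]
2. n1.off = false  [terminal]
3. n2.sig = 12  [S₀.sig - 17]
4. n3.lab = -4  [S.sig - 16]
5. n3.acc = true  [S.sig > 11]
6. n4.cnt = 8  [terminal]
7. n5.cnt = 11  [terminal]
8. n3.fin = false  [A.acc == false]
9. n6.cnt = 21  [terminal]
10. n2.tag = 6  [c.cnt - 15]
11. n2.fin = false  [c.cnt == S.sig]
12. n2.mk = 0  [S.sig * 3 - 36]
13. n7.live = 7  [terminal]
14. n0.tag = 3  [S₀.sig + g.live - 33]
15. n0.fin = true  [S₁.fin == false]
16. n0.mk = 18  [g.live + S₁.mk + 11]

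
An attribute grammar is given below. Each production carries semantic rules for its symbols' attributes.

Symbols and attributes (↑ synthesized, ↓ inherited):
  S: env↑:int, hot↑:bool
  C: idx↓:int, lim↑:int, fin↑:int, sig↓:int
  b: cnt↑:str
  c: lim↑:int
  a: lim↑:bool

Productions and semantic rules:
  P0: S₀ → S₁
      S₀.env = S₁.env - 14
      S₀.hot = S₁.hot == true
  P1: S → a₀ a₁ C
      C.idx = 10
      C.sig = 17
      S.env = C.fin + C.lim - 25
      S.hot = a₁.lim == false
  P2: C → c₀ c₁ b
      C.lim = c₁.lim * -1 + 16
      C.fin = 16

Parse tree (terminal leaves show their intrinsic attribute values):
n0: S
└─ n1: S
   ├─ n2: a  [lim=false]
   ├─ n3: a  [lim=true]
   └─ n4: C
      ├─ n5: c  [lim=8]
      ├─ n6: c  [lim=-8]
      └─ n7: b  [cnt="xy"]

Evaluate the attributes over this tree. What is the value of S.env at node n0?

1

1. n2.lim = false  [terminal]
2. n3.lim = true  [terminal]
3. n4.idx = 10  [10]
4. n4.sig = 17  [17]
5. n5.lim = 8  [terminal]
6. n6.lim = -8  [terminal]
7. n7.cnt = "xy"  [terminal]
8. n4.lim = 24  [c₁.lim * -1 + 16]
9. n4.fin = 16  [16]
10. n1.env = 15  [C.fin + C.lim - 25]
11. n1.hot = false  [a₁.lim == false]
12. n0.env = 1  [S₁.env - 14]
13. n0.hot = false  [S₁.hot == true]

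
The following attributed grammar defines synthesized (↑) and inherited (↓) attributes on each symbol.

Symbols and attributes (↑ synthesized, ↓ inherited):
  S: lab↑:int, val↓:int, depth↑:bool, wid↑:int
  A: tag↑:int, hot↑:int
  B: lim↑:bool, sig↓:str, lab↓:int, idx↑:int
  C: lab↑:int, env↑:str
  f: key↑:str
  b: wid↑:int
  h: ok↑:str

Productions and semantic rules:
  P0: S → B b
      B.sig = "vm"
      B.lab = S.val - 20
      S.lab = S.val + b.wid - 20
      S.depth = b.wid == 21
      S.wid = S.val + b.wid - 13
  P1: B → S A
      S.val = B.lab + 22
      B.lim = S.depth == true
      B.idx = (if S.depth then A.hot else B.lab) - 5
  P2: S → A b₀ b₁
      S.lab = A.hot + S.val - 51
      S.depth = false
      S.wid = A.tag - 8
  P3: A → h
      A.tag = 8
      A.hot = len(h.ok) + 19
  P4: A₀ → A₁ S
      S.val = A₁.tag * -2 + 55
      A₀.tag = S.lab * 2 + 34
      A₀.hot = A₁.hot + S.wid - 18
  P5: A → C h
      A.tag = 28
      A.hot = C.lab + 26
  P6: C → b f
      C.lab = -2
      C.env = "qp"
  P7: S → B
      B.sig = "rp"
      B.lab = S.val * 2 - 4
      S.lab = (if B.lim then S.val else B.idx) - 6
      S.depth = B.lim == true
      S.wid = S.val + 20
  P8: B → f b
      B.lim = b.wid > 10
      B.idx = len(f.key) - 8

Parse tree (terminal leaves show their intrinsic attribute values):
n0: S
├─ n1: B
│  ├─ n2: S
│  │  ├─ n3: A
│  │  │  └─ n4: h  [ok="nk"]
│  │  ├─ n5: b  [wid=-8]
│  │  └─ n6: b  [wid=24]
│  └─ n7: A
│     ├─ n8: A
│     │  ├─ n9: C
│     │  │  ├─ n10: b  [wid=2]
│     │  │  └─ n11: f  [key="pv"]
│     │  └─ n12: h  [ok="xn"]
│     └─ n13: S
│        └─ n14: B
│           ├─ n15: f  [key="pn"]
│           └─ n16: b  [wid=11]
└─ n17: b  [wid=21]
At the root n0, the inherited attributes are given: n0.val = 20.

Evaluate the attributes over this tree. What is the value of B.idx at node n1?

1. n0.val = 20  [given at root]
2. n1.sig = "vm"  ["vm"]
3. n1.lab = 0  [S.val - 20]
4. n2.val = 22  [B.lab + 22]
5. n4.ok = "nk"  [terminal]
6. n3.tag = 8  [8]
7. n3.hot = 21  [len(h.ok) + 19]
8. n5.wid = -8  [terminal]
9. n6.wid = 24  [terminal]
10. n2.lab = -8  [A.hot + S.val - 51]
11. n2.depth = false  [false]
12. n2.wid = 0  [A.tag - 8]
13. n10.wid = 2  [terminal]
14. n11.key = "pv"  [terminal]
15. n9.lab = -2  [-2]
16. n9.env = "qp"  ["qp"]
17. n12.ok = "xn"  [terminal]
18. n8.tag = 28  [28]
19. n8.hot = 24  [C.lab + 26]
20. n13.val = -1  [A₁.tag * -2 + 55]
21. n14.sig = "rp"  ["rp"]
22. n14.lab = -6  [S.val * 2 - 4]
23. n15.key = "pn"  [terminal]
24. n16.wid = 11  [terminal]
25. n14.lim = true  [b.wid > 10]
26. n14.idx = -6  [len(f.key) - 8]
27. n13.lab = -7  [(if B.lim then S.val else B.idx) - 6]
28. n13.depth = true  [B.lim == true]
29. n13.wid = 19  [S.val + 20]
30. n7.tag = 20  [S.lab * 2 + 34]
31. n7.hot = 25  [A₁.hot + S.wid - 18]
32. n1.lim = false  [S.depth == true]
33. n1.idx = -5  [(if S.depth then A.hot else B.lab) - 5]
34. n17.wid = 21  [terminal]
35. n0.lab = 21  [S.val + b.wid - 20]
36. n0.depth = true  [b.wid == 21]
37. n0.wid = 28  [S.val + b.wid - 13]

-5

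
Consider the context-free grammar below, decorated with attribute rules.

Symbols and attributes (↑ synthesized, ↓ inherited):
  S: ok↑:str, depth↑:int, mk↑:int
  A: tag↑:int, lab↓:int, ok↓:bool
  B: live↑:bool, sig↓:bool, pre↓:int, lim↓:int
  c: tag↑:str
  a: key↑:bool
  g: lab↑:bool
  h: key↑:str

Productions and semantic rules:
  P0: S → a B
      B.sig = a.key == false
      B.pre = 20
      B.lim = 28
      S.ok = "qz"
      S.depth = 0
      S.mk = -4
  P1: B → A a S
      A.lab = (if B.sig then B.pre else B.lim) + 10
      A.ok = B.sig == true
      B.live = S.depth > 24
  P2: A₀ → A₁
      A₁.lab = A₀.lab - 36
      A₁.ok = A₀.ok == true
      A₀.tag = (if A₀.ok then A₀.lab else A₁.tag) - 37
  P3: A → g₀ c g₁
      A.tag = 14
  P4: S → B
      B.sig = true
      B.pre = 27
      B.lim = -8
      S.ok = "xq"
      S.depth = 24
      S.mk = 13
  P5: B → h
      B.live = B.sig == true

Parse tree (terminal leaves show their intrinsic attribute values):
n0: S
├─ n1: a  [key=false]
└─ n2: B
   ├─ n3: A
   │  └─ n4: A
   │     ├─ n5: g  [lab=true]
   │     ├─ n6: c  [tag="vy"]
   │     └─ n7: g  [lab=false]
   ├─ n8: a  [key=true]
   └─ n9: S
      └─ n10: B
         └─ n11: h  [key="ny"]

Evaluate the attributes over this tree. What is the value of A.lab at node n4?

1. n1.key = false  [terminal]
2. n2.sig = true  [a.key == false]
3. n2.pre = 20  [20]
4. n2.lim = 28  [28]
5. n3.lab = 30  [(if B.sig then B.pre else B.lim) + 10]
6. n3.ok = true  [B.sig == true]
7. n4.lab = -6  [A₀.lab - 36]
8. n4.ok = true  [A₀.ok == true]
9. n5.lab = true  [terminal]
10. n6.tag = "vy"  [terminal]
11. n7.lab = false  [terminal]
12. n4.tag = 14  [14]
13. n3.tag = -7  [(if A₀.ok then A₀.lab else A₁.tag) - 37]
14. n8.key = true  [terminal]
15. n10.sig = true  [true]
16. n10.pre = 27  [27]
17. n10.lim = -8  [-8]
18. n11.key = "ny"  [terminal]
19. n10.live = true  [B.sig == true]
20. n9.ok = "xq"  ["xq"]
21. n9.depth = 24  [24]
22. n9.mk = 13  [13]
23. n2.live = false  [S.depth > 24]
24. n0.ok = "qz"  ["qz"]
25. n0.depth = 0  [0]
26. n0.mk = -4  [-4]

-6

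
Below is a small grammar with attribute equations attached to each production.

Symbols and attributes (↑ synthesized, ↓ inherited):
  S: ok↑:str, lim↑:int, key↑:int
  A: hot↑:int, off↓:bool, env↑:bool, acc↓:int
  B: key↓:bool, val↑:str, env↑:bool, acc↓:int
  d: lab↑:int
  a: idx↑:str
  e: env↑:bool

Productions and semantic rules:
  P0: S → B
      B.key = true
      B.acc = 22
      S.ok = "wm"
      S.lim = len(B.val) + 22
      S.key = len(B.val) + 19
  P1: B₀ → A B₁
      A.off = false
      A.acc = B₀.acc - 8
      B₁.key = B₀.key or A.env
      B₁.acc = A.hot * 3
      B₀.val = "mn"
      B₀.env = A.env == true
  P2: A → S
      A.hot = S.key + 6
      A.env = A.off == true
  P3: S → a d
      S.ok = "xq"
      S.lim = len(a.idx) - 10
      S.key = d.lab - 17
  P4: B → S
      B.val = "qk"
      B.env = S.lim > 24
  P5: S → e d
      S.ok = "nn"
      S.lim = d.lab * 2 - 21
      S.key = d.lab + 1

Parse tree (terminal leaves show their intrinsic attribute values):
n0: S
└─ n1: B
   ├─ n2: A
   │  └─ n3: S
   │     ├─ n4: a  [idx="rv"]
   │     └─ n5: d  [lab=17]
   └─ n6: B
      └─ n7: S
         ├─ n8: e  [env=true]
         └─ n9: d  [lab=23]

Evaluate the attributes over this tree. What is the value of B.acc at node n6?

1. n1.key = true  [true]
2. n1.acc = 22  [22]
3. n2.off = false  [false]
4. n2.acc = 14  [B₀.acc - 8]
5. n4.idx = "rv"  [terminal]
6. n5.lab = 17  [terminal]
7. n3.ok = "xq"  ["xq"]
8. n3.lim = -8  [len(a.idx) - 10]
9. n3.key = 0  [d.lab - 17]
10. n2.hot = 6  [S.key + 6]
11. n2.env = false  [A.off == true]
12. n6.key = true  [B₀.key or A.env]
13. n6.acc = 18  [A.hot * 3]
14. n8.env = true  [terminal]
15. n9.lab = 23  [terminal]
16. n7.ok = "nn"  ["nn"]
17. n7.lim = 25  [d.lab * 2 - 21]
18. n7.key = 24  [d.lab + 1]
19. n6.val = "qk"  ["qk"]
20. n6.env = true  [S.lim > 24]
21. n1.val = "mn"  ["mn"]
22. n1.env = false  [A.env == true]
23. n0.ok = "wm"  ["wm"]
24. n0.lim = 24  [len(B.val) + 22]
25. n0.key = 21  [len(B.val) + 19]

18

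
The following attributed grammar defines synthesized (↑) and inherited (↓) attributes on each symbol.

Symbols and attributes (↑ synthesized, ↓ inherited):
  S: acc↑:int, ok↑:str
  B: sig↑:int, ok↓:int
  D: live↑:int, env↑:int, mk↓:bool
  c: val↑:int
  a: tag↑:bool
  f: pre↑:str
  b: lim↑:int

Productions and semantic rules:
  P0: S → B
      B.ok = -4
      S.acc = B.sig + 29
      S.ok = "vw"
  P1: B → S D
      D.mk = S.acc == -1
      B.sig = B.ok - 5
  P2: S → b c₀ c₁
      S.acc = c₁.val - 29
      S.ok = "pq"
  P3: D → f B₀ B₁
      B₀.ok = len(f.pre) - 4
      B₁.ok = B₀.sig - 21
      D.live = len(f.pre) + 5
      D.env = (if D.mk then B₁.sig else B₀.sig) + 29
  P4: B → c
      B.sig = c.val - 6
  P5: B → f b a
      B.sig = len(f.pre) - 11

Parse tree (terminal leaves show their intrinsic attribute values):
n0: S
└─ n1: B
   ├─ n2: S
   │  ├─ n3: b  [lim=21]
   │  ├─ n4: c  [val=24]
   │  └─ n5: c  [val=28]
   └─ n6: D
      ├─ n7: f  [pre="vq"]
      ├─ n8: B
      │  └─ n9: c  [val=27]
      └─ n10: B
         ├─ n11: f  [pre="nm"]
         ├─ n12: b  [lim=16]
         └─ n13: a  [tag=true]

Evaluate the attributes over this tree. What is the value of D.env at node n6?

20

1. n1.ok = -4  [-4]
2. n3.lim = 21  [terminal]
3. n4.val = 24  [terminal]
4. n5.val = 28  [terminal]
5. n2.acc = -1  [c₁.val - 29]
6. n2.ok = "pq"  ["pq"]
7. n6.mk = true  [S.acc == -1]
8. n7.pre = "vq"  [terminal]
9. n8.ok = -2  [len(f.pre) - 4]
10. n9.val = 27  [terminal]
11. n8.sig = 21  [c.val - 6]
12. n10.ok = 0  [B₀.sig - 21]
13. n11.pre = "nm"  [terminal]
14. n12.lim = 16  [terminal]
15. n13.tag = true  [terminal]
16. n10.sig = -9  [len(f.pre) - 11]
17. n6.live = 7  [len(f.pre) + 5]
18. n6.env = 20  [(if D.mk then B₁.sig else B₀.sig) + 29]
19. n1.sig = -9  [B.ok - 5]
20. n0.acc = 20  [B.sig + 29]
21. n0.ok = "vw"  ["vw"]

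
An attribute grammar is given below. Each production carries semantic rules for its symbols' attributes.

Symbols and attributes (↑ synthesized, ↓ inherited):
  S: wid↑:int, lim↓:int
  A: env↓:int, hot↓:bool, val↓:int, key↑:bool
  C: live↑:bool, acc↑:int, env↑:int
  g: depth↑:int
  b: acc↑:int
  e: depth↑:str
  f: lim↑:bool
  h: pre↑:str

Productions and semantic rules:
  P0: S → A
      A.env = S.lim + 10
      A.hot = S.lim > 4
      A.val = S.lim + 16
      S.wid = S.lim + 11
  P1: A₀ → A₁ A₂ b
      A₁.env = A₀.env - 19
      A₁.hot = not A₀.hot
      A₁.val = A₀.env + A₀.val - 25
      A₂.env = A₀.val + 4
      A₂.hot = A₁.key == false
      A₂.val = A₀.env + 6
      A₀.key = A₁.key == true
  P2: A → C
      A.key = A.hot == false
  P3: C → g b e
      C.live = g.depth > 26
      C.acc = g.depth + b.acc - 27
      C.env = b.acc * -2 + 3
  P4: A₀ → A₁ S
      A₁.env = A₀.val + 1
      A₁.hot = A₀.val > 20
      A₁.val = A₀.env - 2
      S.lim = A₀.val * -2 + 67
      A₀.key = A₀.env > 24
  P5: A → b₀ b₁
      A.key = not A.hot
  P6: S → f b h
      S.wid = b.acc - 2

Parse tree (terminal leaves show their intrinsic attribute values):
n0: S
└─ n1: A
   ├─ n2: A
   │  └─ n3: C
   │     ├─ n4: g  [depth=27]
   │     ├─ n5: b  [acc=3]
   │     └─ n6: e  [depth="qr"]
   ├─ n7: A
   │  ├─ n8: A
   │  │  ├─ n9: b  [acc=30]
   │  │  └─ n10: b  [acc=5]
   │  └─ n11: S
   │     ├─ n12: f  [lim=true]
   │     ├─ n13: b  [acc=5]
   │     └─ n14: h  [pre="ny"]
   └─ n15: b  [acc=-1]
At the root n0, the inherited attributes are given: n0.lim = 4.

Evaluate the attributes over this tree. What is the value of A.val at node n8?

22

1. n0.lim = 4  [given at root]
2. n1.env = 14  [S.lim + 10]
3. n1.hot = false  [S.lim > 4]
4. n1.val = 20  [S.lim + 16]
5. n2.env = -5  [A₀.env - 19]
6. n2.hot = true  [not A₀.hot]
7. n2.val = 9  [A₀.env + A₀.val - 25]
8. n4.depth = 27  [terminal]
9. n5.acc = 3  [terminal]
10. n6.depth = "qr"  [terminal]
11. n3.live = true  [g.depth > 26]
12. n3.acc = 3  [g.depth + b.acc - 27]
13. n3.env = -3  [b.acc * -2 + 3]
14. n2.key = false  [A.hot == false]
15. n7.env = 24  [A₀.val + 4]
16. n7.hot = true  [A₁.key == false]
17. n7.val = 20  [A₀.env + 6]
18. n8.env = 21  [A₀.val + 1]
19. n8.hot = false  [A₀.val > 20]
20. n8.val = 22  [A₀.env - 2]
21. n9.acc = 30  [terminal]
22. n10.acc = 5  [terminal]
23. n8.key = true  [not A.hot]
24. n11.lim = 27  [A₀.val * -2 + 67]
25. n12.lim = true  [terminal]
26. n13.acc = 5  [terminal]
27. n14.pre = "ny"  [terminal]
28. n11.wid = 3  [b.acc - 2]
29. n7.key = false  [A₀.env > 24]
30. n15.acc = -1  [terminal]
31. n1.key = false  [A₁.key == true]
32. n0.wid = 15  [S.lim + 11]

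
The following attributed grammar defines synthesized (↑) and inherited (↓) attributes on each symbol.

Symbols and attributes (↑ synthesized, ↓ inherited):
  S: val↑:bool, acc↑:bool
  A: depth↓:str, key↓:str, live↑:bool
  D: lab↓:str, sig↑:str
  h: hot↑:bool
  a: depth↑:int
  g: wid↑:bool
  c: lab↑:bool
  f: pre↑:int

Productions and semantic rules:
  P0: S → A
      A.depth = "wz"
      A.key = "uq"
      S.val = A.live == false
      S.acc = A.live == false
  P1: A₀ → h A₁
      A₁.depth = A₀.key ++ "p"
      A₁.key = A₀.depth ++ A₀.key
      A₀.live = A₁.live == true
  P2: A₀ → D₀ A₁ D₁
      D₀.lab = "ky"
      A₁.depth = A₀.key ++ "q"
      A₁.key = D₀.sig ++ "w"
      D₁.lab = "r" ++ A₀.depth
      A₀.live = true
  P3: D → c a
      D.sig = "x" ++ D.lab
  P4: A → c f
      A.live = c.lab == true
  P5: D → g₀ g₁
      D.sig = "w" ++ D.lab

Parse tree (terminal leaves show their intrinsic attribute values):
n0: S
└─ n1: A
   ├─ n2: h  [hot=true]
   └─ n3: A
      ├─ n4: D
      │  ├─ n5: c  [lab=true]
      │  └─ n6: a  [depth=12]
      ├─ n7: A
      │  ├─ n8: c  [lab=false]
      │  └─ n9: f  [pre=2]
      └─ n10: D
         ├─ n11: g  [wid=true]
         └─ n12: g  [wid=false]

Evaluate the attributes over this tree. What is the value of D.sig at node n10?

1. n1.depth = "wz"  ["wz"]
2. n1.key = "uq"  ["uq"]
3. n2.hot = true  [terminal]
4. n3.depth = "uqp"  [A₀.key ++ "p"]
5. n3.key = "wzuq"  [A₀.depth ++ A₀.key]
6. n4.lab = "ky"  ["ky"]
7. n5.lab = true  [terminal]
8. n6.depth = 12  [terminal]
9. n4.sig = "xky"  ["x" ++ D.lab]
10. n7.depth = "wzuqq"  [A₀.key ++ "q"]
11. n7.key = "xkyw"  [D₀.sig ++ "w"]
12. n8.lab = false  [terminal]
13. n9.pre = 2  [terminal]
14. n7.live = false  [c.lab == true]
15. n10.lab = "ruqp"  ["r" ++ A₀.depth]
16. n11.wid = true  [terminal]
17. n12.wid = false  [terminal]
18. n10.sig = "wruqp"  ["w" ++ D.lab]
19. n3.live = true  [true]
20. n1.live = true  [A₁.live == true]
21. n0.val = false  [A.live == false]
22. n0.acc = false  [A.live == false]

"wruqp"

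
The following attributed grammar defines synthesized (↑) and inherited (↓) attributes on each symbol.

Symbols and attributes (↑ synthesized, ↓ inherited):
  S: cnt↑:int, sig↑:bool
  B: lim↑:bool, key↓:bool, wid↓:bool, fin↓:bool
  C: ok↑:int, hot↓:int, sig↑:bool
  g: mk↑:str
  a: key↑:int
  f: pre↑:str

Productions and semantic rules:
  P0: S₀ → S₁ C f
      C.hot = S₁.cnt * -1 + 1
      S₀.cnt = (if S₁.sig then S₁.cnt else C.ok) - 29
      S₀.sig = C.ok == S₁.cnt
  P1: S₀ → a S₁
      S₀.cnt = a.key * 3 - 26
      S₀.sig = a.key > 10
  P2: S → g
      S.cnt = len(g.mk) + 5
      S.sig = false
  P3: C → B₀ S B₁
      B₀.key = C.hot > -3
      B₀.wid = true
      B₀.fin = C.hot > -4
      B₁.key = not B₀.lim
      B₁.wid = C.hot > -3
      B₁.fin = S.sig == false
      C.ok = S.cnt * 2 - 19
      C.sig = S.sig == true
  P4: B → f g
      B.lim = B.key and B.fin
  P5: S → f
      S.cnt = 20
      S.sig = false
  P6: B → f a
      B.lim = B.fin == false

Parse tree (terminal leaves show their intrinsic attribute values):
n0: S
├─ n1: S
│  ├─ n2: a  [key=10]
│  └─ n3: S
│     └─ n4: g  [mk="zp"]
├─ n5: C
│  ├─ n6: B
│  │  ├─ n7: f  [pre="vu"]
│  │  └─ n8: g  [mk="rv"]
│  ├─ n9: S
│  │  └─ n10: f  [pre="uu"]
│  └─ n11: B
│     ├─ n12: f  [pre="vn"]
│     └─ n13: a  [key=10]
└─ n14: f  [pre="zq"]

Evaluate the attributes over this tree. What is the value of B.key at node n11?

true

1. n2.key = 10  [terminal]
2. n4.mk = "zp"  [terminal]
3. n3.cnt = 7  [len(g.mk) + 5]
4. n3.sig = false  [false]
5. n1.cnt = 4  [a.key * 3 - 26]
6. n1.sig = false  [a.key > 10]
7. n5.hot = -3  [S₁.cnt * -1 + 1]
8. n6.key = false  [C.hot > -3]
9. n6.wid = true  [true]
10. n6.fin = true  [C.hot > -4]
11. n7.pre = "vu"  [terminal]
12. n8.mk = "rv"  [terminal]
13. n6.lim = false  [B.key and B.fin]
14. n10.pre = "uu"  [terminal]
15. n9.cnt = 20  [20]
16. n9.sig = false  [false]
17. n11.key = true  [not B₀.lim]
18. n11.wid = false  [C.hot > -3]
19. n11.fin = true  [S.sig == false]
20. n12.pre = "vn"  [terminal]
21. n13.key = 10  [terminal]
22. n11.lim = false  [B.fin == false]
23. n5.ok = 21  [S.cnt * 2 - 19]
24. n5.sig = false  [S.sig == true]
25. n14.pre = "zq"  [terminal]
26. n0.cnt = -8  [(if S₁.sig then S₁.cnt else C.ok) - 29]
27. n0.sig = false  [C.ok == S₁.cnt]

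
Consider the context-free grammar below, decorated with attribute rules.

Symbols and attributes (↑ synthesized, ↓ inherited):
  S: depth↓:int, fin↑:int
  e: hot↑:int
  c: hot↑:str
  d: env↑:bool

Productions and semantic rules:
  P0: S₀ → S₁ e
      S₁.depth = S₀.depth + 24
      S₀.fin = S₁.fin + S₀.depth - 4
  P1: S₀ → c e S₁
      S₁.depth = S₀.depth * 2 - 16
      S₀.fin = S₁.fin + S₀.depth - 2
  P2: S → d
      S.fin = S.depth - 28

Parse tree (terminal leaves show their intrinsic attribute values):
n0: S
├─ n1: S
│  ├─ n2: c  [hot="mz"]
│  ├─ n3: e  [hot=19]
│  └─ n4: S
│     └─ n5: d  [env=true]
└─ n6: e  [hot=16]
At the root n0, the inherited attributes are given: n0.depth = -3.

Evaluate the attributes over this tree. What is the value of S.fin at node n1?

1. n0.depth = -3  [given at root]
2. n1.depth = 21  [S₀.depth + 24]
3. n2.hot = "mz"  [terminal]
4. n3.hot = 19  [terminal]
5. n4.depth = 26  [S₀.depth * 2 - 16]
6. n5.env = true  [terminal]
7. n4.fin = -2  [S.depth - 28]
8. n1.fin = 17  [S₁.fin + S₀.depth - 2]
9. n6.hot = 16  [terminal]
10. n0.fin = 10  [S₁.fin + S₀.depth - 4]

17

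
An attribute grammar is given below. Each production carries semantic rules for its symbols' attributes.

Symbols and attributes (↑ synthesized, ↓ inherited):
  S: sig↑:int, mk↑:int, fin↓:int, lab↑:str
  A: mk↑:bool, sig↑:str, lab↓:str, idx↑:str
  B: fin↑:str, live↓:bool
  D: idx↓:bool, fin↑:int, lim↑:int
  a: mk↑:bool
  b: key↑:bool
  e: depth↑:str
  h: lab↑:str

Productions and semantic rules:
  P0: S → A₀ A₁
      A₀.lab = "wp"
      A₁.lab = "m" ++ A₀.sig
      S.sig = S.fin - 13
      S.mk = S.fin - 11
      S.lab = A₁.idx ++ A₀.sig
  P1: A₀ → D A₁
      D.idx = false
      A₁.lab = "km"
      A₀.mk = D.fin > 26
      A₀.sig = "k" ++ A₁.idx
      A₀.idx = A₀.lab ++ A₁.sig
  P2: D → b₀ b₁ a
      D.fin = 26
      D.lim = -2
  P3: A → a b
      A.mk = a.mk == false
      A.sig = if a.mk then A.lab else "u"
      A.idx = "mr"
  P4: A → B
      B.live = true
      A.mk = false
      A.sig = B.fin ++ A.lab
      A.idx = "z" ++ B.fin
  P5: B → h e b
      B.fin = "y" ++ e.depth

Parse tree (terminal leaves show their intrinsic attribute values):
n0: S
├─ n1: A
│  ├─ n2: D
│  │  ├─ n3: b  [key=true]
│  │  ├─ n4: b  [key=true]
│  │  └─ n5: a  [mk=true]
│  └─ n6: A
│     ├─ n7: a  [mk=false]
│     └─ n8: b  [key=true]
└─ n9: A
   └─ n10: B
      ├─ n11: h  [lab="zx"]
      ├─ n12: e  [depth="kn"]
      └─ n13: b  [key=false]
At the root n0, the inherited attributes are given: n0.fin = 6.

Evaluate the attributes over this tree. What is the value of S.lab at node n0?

1. n0.fin = 6  [given at root]
2. n1.lab = "wp"  ["wp"]
3. n2.idx = false  [false]
4. n3.key = true  [terminal]
5. n4.key = true  [terminal]
6. n5.mk = true  [terminal]
7. n2.fin = 26  [26]
8. n2.lim = -2  [-2]
9. n6.lab = "km"  ["km"]
10. n7.mk = false  [terminal]
11. n8.key = true  [terminal]
12. n6.mk = true  [a.mk == false]
13. n6.sig = "u"  [if a.mk then A.lab else "u"]
14. n6.idx = "mr"  ["mr"]
15. n1.mk = false  [D.fin > 26]
16. n1.sig = "kmr"  ["k" ++ A₁.idx]
17. n1.idx = "wpu"  [A₀.lab ++ A₁.sig]
18. n9.lab = "mkmr"  ["m" ++ A₀.sig]
19. n10.live = true  [true]
20. n11.lab = "zx"  [terminal]
21. n12.depth = "kn"  [terminal]
22. n13.key = false  [terminal]
23. n10.fin = "ykn"  ["y" ++ e.depth]
24. n9.mk = false  [false]
25. n9.sig = "yknmkmr"  [B.fin ++ A.lab]
26. n9.idx = "zykn"  ["z" ++ B.fin]
27. n0.sig = -7  [S.fin - 13]
28. n0.mk = -5  [S.fin - 11]
29. n0.lab = "zyknkmr"  [A₁.idx ++ A₀.sig]

"zyknkmr"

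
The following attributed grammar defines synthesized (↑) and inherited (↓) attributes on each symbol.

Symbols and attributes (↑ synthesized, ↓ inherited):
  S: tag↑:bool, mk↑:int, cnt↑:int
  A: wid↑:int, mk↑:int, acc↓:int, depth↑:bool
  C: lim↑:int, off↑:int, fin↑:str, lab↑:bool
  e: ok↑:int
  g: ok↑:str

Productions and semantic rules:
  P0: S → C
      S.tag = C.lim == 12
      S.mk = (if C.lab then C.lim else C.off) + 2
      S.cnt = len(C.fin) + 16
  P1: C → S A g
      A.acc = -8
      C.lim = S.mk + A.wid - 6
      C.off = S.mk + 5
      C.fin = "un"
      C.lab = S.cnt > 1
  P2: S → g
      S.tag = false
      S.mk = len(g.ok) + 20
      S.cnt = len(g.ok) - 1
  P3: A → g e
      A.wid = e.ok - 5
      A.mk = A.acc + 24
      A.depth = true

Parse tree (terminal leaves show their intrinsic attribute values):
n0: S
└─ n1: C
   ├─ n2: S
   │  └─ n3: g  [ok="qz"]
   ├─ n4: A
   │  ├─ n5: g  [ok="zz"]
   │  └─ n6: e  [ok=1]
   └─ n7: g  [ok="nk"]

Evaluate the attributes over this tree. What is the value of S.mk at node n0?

1. n3.ok = "qz"  [terminal]
2. n2.tag = false  [false]
3. n2.mk = 22  [len(g.ok) + 20]
4. n2.cnt = 1  [len(g.ok) - 1]
5. n4.acc = -8  [-8]
6. n5.ok = "zz"  [terminal]
7. n6.ok = 1  [terminal]
8. n4.wid = -4  [e.ok - 5]
9. n4.mk = 16  [A.acc + 24]
10. n4.depth = true  [true]
11. n7.ok = "nk"  [terminal]
12. n1.lim = 12  [S.mk + A.wid - 6]
13. n1.off = 27  [S.mk + 5]
14. n1.fin = "un"  ["un"]
15. n1.lab = false  [S.cnt > 1]
16. n0.tag = true  [C.lim == 12]
17. n0.mk = 29  [(if C.lab then C.lim else C.off) + 2]
18. n0.cnt = 18  [len(C.fin) + 16]

29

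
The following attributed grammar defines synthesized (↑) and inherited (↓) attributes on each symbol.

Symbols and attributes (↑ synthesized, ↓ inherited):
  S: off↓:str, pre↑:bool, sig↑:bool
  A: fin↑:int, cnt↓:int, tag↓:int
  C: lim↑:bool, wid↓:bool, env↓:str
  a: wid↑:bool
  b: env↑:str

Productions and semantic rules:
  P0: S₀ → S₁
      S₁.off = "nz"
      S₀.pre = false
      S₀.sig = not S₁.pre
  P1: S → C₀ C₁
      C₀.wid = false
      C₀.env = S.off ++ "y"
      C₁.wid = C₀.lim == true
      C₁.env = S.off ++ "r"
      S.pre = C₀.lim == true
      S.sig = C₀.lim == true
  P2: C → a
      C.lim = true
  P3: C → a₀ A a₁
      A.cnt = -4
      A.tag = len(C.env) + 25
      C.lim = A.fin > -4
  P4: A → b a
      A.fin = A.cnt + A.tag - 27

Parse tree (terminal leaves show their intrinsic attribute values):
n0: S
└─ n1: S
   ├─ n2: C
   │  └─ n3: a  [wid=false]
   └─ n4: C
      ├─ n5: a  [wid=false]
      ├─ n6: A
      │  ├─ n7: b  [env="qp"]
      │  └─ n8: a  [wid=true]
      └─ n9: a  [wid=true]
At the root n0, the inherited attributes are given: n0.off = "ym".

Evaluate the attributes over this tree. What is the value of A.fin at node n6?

1. n0.off = "ym"  [given at root]
2. n1.off = "nz"  ["nz"]
3. n2.wid = false  [false]
4. n2.env = "nzy"  [S.off ++ "y"]
5. n3.wid = false  [terminal]
6. n2.lim = true  [true]
7. n4.wid = true  [C₀.lim == true]
8. n4.env = "nzr"  [S.off ++ "r"]
9. n5.wid = false  [terminal]
10. n6.cnt = -4  [-4]
11. n6.tag = 28  [len(C.env) + 25]
12. n7.env = "qp"  [terminal]
13. n8.wid = true  [terminal]
14. n6.fin = -3  [A.cnt + A.tag - 27]
15. n9.wid = true  [terminal]
16. n4.lim = true  [A.fin > -4]
17. n1.pre = true  [C₀.lim == true]
18. n1.sig = true  [C₀.lim == true]
19. n0.pre = false  [false]
20. n0.sig = false  [not S₁.pre]

-3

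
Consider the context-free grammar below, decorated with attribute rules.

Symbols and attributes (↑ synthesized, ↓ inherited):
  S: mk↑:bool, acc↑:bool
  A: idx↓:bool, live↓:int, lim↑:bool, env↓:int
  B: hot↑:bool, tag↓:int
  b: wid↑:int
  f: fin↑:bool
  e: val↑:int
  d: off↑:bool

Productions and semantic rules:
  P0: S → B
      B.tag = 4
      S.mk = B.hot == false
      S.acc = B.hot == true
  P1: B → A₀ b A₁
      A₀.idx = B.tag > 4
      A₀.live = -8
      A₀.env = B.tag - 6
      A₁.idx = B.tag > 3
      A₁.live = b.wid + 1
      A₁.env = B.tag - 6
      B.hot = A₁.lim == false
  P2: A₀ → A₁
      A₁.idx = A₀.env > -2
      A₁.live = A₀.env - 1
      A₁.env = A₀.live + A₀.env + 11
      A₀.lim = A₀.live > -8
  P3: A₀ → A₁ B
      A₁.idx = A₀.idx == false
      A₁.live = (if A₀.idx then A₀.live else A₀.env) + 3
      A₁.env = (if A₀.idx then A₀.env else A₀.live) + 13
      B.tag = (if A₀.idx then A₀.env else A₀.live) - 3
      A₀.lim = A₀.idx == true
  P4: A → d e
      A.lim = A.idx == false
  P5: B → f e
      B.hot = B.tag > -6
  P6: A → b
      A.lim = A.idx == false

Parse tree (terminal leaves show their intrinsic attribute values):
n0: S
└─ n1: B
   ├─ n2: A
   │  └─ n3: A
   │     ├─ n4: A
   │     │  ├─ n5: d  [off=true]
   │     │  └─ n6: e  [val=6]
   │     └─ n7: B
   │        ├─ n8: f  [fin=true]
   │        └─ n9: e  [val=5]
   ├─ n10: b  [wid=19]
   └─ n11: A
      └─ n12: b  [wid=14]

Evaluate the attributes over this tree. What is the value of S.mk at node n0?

false

1. n1.tag = 4  [4]
2. n2.idx = false  [B.tag > 4]
3. n2.live = -8  [-8]
4. n2.env = -2  [B.tag - 6]
5. n3.idx = false  [A₀.env > -2]
6. n3.live = -3  [A₀.env - 1]
7. n3.env = 1  [A₀.live + A₀.env + 11]
8. n4.idx = true  [A₀.idx == false]
9. n4.live = 4  [(if A₀.idx then A₀.live else A₀.env) + 3]
10. n4.env = 10  [(if A₀.idx then A₀.env else A₀.live) + 13]
11. n5.off = true  [terminal]
12. n6.val = 6  [terminal]
13. n4.lim = false  [A.idx == false]
14. n7.tag = -6  [(if A₀.idx then A₀.env else A₀.live) - 3]
15. n8.fin = true  [terminal]
16. n9.val = 5  [terminal]
17. n7.hot = false  [B.tag > -6]
18. n3.lim = false  [A₀.idx == true]
19. n2.lim = false  [A₀.live > -8]
20. n10.wid = 19  [terminal]
21. n11.idx = true  [B.tag > 3]
22. n11.live = 20  [b.wid + 1]
23. n11.env = -2  [B.tag - 6]
24. n12.wid = 14  [terminal]
25. n11.lim = false  [A.idx == false]
26. n1.hot = true  [A₁.lim == false]
27. n0.mk = false  [B.hot == false]
28. n0.acc = true  [B.hot == true]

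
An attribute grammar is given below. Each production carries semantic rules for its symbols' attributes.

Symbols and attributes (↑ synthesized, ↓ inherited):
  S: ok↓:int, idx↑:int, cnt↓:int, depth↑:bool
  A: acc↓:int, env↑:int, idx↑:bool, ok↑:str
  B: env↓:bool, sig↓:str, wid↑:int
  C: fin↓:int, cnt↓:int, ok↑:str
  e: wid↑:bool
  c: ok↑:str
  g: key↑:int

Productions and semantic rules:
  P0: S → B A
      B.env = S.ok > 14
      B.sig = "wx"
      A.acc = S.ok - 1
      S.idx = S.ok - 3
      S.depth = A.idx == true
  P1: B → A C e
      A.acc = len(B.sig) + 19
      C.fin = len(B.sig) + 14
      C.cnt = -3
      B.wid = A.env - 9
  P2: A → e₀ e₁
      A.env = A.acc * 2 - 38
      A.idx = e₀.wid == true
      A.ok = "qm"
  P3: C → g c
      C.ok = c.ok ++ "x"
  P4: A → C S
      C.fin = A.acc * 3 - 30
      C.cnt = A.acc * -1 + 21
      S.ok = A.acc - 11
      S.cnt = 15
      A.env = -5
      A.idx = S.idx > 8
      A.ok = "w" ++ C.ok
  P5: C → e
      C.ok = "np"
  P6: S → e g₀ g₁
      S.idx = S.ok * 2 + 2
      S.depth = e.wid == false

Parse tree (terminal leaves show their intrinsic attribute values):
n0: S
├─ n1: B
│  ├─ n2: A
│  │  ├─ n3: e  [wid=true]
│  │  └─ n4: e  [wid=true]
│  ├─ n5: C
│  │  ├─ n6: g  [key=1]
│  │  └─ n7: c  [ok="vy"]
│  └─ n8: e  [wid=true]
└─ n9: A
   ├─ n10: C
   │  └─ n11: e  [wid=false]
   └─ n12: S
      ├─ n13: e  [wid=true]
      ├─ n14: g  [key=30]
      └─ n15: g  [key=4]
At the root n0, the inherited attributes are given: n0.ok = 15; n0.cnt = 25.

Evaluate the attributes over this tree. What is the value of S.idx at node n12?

1. n0.ok = 15  [given at root]
2. n0.cnt = 25  [given at root]
3. n1.env = true  [S.ok > 14]
4. n1.sig = "wx"  ["wx"]
5. n2.acc = 21  [len(B.sig) + 19]
6. n3.wid = true  [terminal]
7. n4.wid = true  [terminal]
8. n2.env = 4  [A.acc * 2 - 38]
9. n2.idx = true  [e₀.wid == true]
10. n2.ok = "qm"  ["qm"]
11. n5.fin = 16  [len(B.sig) + 14]
12. n5.cnt = -3  [-3]
13. n6.key = 1  [terminal]
14. n7.ok = "vy"  [terminal]
15. n5.ok = "vyx"  [c.ok ++ "x"]
16. n8.wid = true  [terminal]
17. n1.wid = -5  [A.env - 9]
18. n9.acc = 14  [S.ok - 1]
19. n10.fin = 12  [A.acc * 3 - 30]
20. n10.cnt = 7  [A.acc * -1 + 21]
21. n11.wid = false  [terminal]
22. n10.ok = "np"  ["np"]
23. n12.ok = 3  [A.acc - 11]
24. n12.cnt = 15  [15]
25. n13.wid = true  [terminal]
26. n14.key = 30  [terminal]
27. n15.key = 4  [terminal]
28. n12.idx = 8  [S.ok * 2 + 2]
29. n12.depth = false  [e.wid == false]
30. n9.env = -5  [-5]
31. n9.idx = false  [S.idx > 8]
32. n9.ok = "wnp"  ["w" ++ C.ok]
33. n0.idx = 12  [S.ok - 3]
34. n0.depth = false  [A.idx == true]

8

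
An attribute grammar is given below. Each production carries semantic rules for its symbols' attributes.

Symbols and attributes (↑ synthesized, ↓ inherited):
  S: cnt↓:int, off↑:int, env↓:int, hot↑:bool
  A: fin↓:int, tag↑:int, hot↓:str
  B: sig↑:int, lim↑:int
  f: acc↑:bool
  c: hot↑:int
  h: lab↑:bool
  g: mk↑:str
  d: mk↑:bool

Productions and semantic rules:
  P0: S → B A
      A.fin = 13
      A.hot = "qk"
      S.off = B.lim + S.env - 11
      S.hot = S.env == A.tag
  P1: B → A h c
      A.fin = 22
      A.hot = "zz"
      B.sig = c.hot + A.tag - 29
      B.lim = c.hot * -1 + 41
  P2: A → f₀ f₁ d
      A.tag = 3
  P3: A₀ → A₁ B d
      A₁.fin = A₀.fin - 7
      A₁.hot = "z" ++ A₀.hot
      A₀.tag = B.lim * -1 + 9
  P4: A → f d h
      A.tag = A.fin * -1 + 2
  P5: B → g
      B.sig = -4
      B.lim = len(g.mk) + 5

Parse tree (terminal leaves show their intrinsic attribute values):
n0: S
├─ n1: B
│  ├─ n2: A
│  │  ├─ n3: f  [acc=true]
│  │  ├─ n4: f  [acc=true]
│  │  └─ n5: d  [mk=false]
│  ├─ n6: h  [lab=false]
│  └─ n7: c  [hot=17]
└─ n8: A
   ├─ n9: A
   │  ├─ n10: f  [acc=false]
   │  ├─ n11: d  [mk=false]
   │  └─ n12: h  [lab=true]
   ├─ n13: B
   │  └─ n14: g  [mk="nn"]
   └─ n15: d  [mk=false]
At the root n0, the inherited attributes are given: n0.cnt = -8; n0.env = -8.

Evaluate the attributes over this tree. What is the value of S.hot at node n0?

false

1. n0.cnt = -8  [given at root]
2. n0.env = -8  [given at root]
3. n2.fin = 22  [22]
4. n2.hot = "zz"  ["zz"]
5. n3.acc = true  [terminal]
6. n4.acc = true  [terminal]
7. n5.mk = false  [terminal]
8. n2.tag = 3  [3]
9. n6.lab = false  [terminal]
10. n7.hot = 17  [terminal]
11. n1.sig = -9  [c.hot + A.tag - 29]
12. n1.lim = 24  [c.hot * -1 + 41]
13. n8.fin = 13  [13]
14. n8.hot = "qk"  ["qk"]
15. n9.fin = 6  [A₀.fin - 7]
16. n9.hot = "zqk"  ["z" ++ A₀.hot]
17. n10.acc = false  [terminal]
18. n11.mk = false  [terminal]
19. n12.lab = true  [terminal]
20. n9.tag = -4  [A.fin * -1 + 2]
21. n14.mk = "nn"  [terminal]
22. n13.sig = -4  [-4]
23. n13.lim = 7  [len(g.mk) + 5]
24. n15.mk = false  [terminal]
25. n8.tag = 2  [B.lim * -1 + 9]
26. n0.off = 5  [B.lim + S.env - 11]
27. n0.hot = false  [S.env == A.tag]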